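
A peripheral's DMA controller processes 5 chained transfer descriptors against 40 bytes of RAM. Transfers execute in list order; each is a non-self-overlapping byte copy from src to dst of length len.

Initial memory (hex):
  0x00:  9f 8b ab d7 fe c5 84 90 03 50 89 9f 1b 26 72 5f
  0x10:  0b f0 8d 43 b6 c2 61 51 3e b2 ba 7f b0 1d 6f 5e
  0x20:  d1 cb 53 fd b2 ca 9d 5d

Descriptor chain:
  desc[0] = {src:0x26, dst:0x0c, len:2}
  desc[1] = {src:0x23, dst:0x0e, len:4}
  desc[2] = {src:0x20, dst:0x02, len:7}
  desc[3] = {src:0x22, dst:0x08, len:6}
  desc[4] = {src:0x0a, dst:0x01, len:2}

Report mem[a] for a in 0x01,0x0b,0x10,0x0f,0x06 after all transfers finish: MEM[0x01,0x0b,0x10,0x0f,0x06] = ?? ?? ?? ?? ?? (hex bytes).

MEM[0x01,0x0b,0x10,0x0f,0x06] = b2 ca ca b2 b2

  after D0: wrote 2B at 0x0c = 9d5d
  after D1: wrote 4B at 0x0e = fdb2ca9d
  after D2: wrote 7B at 0x02 = d1cb53fdb2ca9d
  after D3: wrote 6B at 0x08 = 53fdb2ca9d5d
  after D4: wrote 2B at 0x01 = b2ca
query mem[0x01]=0xb2, mem[0x0b]=0xca, mem[0x10]=0xca, mem[0x0f]=0xb2, mem[0x06]=0xb2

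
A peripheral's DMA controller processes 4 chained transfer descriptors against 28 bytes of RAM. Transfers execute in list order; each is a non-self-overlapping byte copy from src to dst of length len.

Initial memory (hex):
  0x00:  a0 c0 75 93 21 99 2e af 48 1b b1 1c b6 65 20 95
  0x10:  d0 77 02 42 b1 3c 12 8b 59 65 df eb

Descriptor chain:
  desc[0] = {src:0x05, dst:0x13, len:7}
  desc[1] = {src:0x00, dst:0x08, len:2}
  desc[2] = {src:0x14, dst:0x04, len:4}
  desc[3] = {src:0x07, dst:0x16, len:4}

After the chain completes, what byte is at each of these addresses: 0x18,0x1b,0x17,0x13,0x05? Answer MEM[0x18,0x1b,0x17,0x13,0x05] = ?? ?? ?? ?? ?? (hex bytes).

MEM[0x18,0x1b,0x17,0x13,0x05] = c0 eb a0 99 af

  after D0: wrote 7B at 0x13 = 992eaf481bb11c
  after D1: wrote 2B at 0x08 = a0c0
  after D2: wrote 4B at 0x04 = 2eaf481b
  after D3: wrote 4B at 0x16 = 1ba0c0b1
query mem[0x18]=0xc0, mem[0x1b]=0xeb, mem[0x17]=0xa0, mem[0x13]=0x99, mem[0x05]=0xaf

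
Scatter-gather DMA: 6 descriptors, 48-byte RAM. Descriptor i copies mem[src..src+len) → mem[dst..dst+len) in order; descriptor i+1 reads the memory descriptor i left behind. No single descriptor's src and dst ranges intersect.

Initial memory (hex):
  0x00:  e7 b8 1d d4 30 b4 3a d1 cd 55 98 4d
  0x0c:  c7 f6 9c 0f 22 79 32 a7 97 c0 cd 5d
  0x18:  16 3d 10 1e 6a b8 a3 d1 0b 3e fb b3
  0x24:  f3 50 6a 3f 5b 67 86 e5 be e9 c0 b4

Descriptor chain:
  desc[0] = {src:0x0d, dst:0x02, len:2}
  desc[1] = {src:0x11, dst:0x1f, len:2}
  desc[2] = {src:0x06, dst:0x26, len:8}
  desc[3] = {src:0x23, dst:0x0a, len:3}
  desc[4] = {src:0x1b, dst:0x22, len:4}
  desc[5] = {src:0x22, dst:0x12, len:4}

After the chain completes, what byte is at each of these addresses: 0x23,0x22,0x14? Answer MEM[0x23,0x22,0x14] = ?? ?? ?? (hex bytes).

#0 dst[0x02+2] := {0xf6,0x9c}
#1 dst[0x1f+2] := {0x79,0x32}
#2 dst[0x26+8] := {0x3a,0xd1,0xcd,0x55,0x98,0x4d,0xc7,0xf6}
#3 dst[0x0a+3] := {0xb3,0xf3,0x50}
#4 dst[0x22+4] := {0x1e,0x6a,0xb8,0xa3}
#5 dst[0x12+4] := {0x1e,0x6a,0xb8,0xa3}
query mem[0x23]=0x6a, mem[0x22]=0x1e, mem[0x14]=0xb8

MEM[0x23,0x22,0x14] = 6a 1e b8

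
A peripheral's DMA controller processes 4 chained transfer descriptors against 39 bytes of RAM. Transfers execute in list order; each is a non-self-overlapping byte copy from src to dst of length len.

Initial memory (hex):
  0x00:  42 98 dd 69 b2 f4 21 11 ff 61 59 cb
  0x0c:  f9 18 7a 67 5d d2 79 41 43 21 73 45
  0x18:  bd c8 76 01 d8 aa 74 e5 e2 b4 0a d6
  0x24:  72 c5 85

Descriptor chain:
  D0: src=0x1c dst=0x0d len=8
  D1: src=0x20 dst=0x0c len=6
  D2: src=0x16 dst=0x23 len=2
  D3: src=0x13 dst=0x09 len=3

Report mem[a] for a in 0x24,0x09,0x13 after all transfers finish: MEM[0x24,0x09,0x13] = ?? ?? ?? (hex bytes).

MEM[0x24,0x09,0x13] = 45 0a 0a

D0: mem[0x0d..0x14] <- [d8 aa 74 e5 e2 b4 0a d6]
D1: mem[0x0c..0x11] <- [e2 b4 0a d6 72 c5]
D2: mem[0x23..0x24] <- [73 45]
D3: mem[0x09..0x0b] <- [0a d6 21]
query mem[0x24]=0x45, mem[0x09]=0x0a, mem[0x13]=0x0a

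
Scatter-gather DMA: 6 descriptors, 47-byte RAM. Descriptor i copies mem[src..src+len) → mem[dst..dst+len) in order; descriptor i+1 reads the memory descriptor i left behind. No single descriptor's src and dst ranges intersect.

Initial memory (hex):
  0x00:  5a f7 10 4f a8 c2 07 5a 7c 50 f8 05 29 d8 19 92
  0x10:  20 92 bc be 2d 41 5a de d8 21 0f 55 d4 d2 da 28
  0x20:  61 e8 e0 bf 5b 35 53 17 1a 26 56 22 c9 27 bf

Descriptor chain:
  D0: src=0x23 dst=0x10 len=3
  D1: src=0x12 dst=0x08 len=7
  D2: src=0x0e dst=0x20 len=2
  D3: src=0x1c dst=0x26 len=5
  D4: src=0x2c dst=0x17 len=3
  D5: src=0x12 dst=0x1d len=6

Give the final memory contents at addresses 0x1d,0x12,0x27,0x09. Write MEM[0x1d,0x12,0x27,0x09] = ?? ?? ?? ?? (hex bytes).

MEM[0x1d,0x12,0x27,0x09] = 35 35 d2 be

#0 dst[0x10+3] := {0xbf,0x5b,0x35}
#1 dst[0x08+7] := {0x35,0xbe,0x2d,0x41,0x5a,0xde,0xd8}
#2 dst[0x20+2] := {0xd8,0x92}
#3 dst[0x26+5] := {0xd4,0xd2,0xda,0x28,0xd8}
#4 dst[0x17+3] := {0xc9,0x27,0xbf}
#5 dst[0x1d+6] := {0x35,0xbe,0x2d,0x41,0x5a,0xc9}
query mem[0x1d]=0x35, mem[0x12]=0x35, mem[0x27]=0xd2, mem[0x09]=0xbe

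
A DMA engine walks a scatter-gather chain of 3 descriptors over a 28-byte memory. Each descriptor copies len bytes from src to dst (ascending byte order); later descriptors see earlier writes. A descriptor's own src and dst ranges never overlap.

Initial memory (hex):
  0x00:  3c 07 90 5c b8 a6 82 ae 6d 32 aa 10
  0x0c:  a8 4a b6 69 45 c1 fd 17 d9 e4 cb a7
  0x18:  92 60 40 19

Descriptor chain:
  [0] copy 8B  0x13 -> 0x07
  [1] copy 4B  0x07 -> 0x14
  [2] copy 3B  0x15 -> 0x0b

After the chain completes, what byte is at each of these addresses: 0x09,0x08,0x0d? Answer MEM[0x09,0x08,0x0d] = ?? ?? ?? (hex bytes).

MEM[0x09,0x08,0x0d] = e4 d9 cb

[0] 0x13->0x07 len=8 : 17 d9 e4 cb a7 92 60 40
[1] 0x07->0x14 len=4 : 17 d9 e4 cb
[2] 0x15->0x0b len=3 : d9 e4 cb
query mem[0x09]=0xe4, mem[0x08]=0xd9, mem[0x0d]=0xcb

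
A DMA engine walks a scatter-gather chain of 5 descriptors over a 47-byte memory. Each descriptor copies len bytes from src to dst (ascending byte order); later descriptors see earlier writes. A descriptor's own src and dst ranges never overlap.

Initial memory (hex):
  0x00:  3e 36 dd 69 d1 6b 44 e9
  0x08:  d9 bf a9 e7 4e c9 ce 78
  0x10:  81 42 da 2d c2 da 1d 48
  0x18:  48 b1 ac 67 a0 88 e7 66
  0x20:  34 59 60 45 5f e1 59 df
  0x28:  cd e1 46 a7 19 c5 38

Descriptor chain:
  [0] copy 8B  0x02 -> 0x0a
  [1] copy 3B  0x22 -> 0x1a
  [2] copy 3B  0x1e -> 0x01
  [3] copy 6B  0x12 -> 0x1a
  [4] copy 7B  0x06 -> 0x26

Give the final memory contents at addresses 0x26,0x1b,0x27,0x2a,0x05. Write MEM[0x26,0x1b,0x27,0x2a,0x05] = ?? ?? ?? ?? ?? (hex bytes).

MEM[0x26,0x1b,0x27,0x2a,0x05] = 44 2d e9 dd 6b

D0: mem[0x0a..0x11] <- [dd 69 d1 6b 44 e9 d9 bf]
D1: mem[0x1a..0x1c] <- [60 45 5f]
D2: mem[0x01..0x03] <- [e7 66 34]
D3: mem[0x1a..0x1f] <- [da 2d c2 da 1d 48]
D4: mem[0x26..0x2c] <- [44 e9 d9 bf dd 69 d1]
query mem[0x26]=0x44, mem[0x1b]=0x2d, mem[0x27]=0xe9, mem[0x2a]=0xdd, mem[0x05]=0x6b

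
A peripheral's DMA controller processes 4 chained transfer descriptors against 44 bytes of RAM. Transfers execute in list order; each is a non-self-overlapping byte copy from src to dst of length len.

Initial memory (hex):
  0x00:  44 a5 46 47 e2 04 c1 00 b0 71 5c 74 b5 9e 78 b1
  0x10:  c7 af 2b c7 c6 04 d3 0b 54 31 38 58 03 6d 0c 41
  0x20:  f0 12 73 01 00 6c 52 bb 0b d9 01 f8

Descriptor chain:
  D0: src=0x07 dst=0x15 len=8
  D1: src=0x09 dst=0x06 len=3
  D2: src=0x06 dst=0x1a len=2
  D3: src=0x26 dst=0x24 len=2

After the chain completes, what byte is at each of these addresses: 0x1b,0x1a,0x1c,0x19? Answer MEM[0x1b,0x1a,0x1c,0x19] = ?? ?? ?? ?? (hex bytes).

MEM[0x1b,0x1a,0x1c,0x19] = 5c 71 78 74

  after D0: wrote 8B at 0x15 = 00b0715c74b59e78
  after D1: wrote 3B at 0x06 = 715c74
  after D2: wrote 2B at 0x1a = 715c
  after D3: wrote 2B at 0x24 = 52bb
query mem[0x1b]=0x5c, mem[0x1a]=0x71, mem[0x1c]=0x78, mem[0x19]=0x74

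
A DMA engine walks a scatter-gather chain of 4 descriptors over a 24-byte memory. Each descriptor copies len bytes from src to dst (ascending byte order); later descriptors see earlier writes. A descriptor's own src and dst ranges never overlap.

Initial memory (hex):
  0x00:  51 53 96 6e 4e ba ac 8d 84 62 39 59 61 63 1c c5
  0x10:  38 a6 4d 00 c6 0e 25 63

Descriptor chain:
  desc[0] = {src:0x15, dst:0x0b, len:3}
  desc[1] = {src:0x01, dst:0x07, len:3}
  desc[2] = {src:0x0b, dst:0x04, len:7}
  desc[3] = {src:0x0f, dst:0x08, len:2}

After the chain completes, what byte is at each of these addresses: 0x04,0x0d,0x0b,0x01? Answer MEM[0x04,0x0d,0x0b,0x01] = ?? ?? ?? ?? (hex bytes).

MEM[0x04,0x0d,0x0b,0x01] = 0e 63 0e 53

#0 dst[0x0b+3] := {0x0e,0x25,0x63}
#1 dst[0x07+3] := {0x53,0x96,0x6e}
#2 dst[0x04+7] := {0x0e,0x25,0x63,0x1c,0xc5,0x38,0xa6}
#3 dst[0x08+2] := {0xc5,0x38}
query mem[0x04]=0x0e, mem[0x0d]=0x63, mem[0x0b]=0x0e, mem[0x01]=0x53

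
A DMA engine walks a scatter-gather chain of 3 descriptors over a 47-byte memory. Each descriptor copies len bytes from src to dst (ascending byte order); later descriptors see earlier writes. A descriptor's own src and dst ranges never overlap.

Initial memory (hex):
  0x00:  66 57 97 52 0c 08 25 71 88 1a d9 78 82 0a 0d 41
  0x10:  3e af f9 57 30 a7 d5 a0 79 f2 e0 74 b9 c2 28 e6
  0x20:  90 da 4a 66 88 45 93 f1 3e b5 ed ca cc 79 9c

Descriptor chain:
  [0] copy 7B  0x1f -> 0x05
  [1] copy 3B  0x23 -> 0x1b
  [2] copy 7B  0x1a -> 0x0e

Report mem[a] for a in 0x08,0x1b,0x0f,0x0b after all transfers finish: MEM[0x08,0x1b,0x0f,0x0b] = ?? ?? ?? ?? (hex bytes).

D0: mem[0x05..0x0b] <- [e6 90 da 4a 66 88 45]
D1: mem[0x1b..0x1d] <- [66 88 45]
D2: mem[0x0e..0x14] <- [e0 66 88 45 28 e6 90]
query mem[0x08]=0x4a, mem[0x1b]=0x66, mem[0x0f]=0x66, mem[0x0b]=0x45

MEM[0x08,0x1b,0x0f,0x0b] = 4a 66 66 45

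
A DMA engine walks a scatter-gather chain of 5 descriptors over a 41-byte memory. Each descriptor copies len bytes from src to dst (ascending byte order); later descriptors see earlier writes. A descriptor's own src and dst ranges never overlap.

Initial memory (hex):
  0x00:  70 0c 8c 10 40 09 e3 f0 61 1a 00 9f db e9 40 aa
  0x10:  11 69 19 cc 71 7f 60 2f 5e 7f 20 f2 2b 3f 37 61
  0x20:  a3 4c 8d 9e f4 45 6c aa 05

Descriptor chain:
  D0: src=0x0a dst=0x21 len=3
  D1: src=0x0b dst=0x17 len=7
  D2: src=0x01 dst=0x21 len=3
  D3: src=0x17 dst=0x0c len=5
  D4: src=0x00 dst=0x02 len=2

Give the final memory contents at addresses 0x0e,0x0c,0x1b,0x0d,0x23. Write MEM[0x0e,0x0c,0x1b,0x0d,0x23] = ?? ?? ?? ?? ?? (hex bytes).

MEM[0x0e,0x0c,0x1b,0x0d,0x23] = e9 9f aa db 10

#0 dst[0x21+3] := {0x00,0x9f,0xdb}
#1 dst[0x17+7] := {0x9f,0xdb,0xe9,0x40,0xaa,0x11,0x69}
#2 dst[0x21+3] := {0x0c,0x8c,0x10}
#3 dst[0x0c+5] := {0x9f,0xdb,0xe9,0x40,0xaa}
#4 dst[0x02+2] := {0x70,0x0c}
query mem[0x0e]=0xe9, mem[0x0c]=0x9f, mem[0x1b]=0xaa, mem[0x0d]=0xdb, mem[0x23]=0x10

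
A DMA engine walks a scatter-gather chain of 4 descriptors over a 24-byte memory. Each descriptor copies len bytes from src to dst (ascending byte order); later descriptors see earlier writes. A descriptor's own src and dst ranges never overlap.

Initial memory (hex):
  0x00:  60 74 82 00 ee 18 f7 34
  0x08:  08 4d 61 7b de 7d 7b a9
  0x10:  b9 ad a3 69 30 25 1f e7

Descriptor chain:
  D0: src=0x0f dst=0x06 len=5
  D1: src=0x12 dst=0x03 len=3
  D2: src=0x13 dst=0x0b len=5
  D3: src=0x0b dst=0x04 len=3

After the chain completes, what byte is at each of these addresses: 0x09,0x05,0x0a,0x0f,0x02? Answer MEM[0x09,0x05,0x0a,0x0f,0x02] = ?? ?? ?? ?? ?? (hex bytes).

  after D0: wrote 5B at 0x06 = a9b9ada369
  after D1: wrote 3B at 0x03 = a36930
  after D2: wrote 5B at 0x0b = 6930251fe7
  after D3: wrote 3B at 0x04 = 693025
query mem[0x09]=0xa3, mem[0x05]=0x30, mem[0x0a]=0x69, mem[0x0f]=0xe7, mem[0x02]=0x82

MEM[0x09,0x05,0x0a,0x0f,0x02] = a3 30 69 e7 82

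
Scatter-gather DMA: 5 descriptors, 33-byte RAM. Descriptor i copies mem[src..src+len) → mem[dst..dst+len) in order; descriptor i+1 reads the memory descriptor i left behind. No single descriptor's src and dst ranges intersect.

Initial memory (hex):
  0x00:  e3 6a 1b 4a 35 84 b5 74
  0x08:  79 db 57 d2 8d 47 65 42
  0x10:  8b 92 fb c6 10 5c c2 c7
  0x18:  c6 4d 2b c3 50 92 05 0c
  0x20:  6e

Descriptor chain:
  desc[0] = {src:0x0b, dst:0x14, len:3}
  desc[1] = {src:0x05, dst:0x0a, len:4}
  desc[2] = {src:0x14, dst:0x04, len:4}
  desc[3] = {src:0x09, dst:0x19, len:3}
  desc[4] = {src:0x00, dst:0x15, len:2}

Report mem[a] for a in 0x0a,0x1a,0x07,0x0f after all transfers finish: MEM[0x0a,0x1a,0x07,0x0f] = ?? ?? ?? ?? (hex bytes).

MEM[0x0a,0x1a,0x07,0x0f] = 84 84 c7 42

[0] 0x0b->0x14 len=3 : d2 8d 47
[1] 0x05->0x0a len=4 : 84 b5 74 79
[2] 0x14->0x04 len=4 : d2 8d 47 c7
[3] 0x09->0x19 len=3 : db 84 b5
[4] 0x00->0x15 len=2 : e3 6a
query mem[0x0a]=0x84, mem[0x1a]=0x84, mem[0x07]=0xc7, mem[0x0f]=0x42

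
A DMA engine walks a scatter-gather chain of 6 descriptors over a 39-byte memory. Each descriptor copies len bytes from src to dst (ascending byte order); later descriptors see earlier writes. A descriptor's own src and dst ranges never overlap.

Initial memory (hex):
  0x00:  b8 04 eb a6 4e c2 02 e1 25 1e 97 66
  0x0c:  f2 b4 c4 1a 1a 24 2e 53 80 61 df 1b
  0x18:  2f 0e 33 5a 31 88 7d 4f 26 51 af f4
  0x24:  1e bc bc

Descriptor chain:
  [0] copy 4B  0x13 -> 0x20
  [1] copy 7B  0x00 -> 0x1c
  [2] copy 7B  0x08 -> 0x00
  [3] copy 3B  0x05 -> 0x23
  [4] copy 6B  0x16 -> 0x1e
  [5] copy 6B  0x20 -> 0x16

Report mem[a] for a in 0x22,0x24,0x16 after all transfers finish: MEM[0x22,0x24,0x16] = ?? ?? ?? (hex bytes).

MEM[0x22,0x24,0x16] = 33 c4 2f

D0: mem[0x20..0x23] <- [53 80 61 df]
D1: mem[0x1c..0x22] <- [b8 04 eb a6 4e c2 02]
D2: mem[0x00..0x06] <- [25 1e 97 66 f2 b4 c4]
D3: mem[0x23..0x25] <- [b4 c4 e1]
D4: mem[0x1e..0x23] <- [df 1b 2f 0e 33 5a]
D5: mem[0x16..0x1b] <- [2f 0e 33 5a c4 e1]
query mem[0x22]=0x33, mem[0x24]=0xc4, mem[0x16]=0x2f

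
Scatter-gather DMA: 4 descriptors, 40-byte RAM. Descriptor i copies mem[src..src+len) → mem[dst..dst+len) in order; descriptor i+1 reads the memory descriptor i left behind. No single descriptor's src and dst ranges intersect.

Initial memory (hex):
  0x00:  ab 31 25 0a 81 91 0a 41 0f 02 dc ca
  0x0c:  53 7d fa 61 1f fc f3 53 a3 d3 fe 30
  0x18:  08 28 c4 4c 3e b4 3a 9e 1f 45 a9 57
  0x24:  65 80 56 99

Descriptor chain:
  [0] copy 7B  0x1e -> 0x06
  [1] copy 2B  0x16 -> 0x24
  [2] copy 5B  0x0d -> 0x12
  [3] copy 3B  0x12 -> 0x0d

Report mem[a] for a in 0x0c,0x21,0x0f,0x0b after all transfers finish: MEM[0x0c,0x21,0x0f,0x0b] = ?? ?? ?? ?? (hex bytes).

MEM[0x0c,0x21,0x0f,0x0b] = 65 45 61 57

[0] 0x1e->0x06 len=7 : 3a 9e 1f 45 a9 57 65
[1] 0x16->0x24 len=2 : fe 30
[2] 0x0d->0x12 len=5 : 7d fa 61 1f fc
[3] 0x12->0x0d len=3 : 7d fa 61
query mem[0x0c]=0x65, mem[0x21]=0x45, mem[0x0f]=0x61, mem[0x0b]=0x57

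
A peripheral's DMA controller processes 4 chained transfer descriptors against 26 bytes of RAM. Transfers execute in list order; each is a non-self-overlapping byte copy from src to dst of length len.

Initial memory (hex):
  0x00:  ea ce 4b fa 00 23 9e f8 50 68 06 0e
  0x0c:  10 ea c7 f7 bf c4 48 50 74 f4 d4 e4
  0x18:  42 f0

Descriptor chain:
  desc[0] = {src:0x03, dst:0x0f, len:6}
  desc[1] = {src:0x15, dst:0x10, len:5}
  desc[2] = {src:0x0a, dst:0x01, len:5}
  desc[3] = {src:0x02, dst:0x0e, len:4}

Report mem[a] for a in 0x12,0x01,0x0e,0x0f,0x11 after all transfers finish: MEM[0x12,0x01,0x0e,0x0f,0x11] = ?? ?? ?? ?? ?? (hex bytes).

MEM[0x12,0x01,0x0e,0x0f,0x11] = e4 06 0e 10 c7

D0: mem[0x0f..0x14] <- [fa 00 23 9e f8 50]
D1: mem[0x10..0x14] <- [f4 d4 e4 42 f0]
D2: mem[0x01..0x05] <- [06 0e 10 ea c7]
D3: mem[0x0e..0x11] <- [0e 10 ea c7]
query mem[0x12]=0xe4, mem[0x01]=0x06, mem[0x0e]=0x0e, mem[0x0f]=0x10, mem[0x11]=0xc7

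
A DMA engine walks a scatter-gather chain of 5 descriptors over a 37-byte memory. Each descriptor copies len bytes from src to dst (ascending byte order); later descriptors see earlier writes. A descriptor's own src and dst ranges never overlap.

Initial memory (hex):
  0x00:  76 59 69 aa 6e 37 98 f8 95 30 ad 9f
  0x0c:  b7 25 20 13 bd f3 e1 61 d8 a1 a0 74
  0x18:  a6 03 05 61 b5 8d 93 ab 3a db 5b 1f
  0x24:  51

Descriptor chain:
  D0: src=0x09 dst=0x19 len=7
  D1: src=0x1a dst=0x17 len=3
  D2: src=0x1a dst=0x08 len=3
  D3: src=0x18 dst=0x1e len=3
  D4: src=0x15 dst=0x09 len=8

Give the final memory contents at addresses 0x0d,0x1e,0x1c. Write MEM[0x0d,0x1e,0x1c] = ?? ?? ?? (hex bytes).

  after D0: wrote 7B at 0x19 = 30ad9fb7252013
  after D1: wrote 3B at 0x17 = ad9fb7
  after D2: wrote 3B at 0x08 = ad9fb7
  after D3: wrote 3B at 0x1e = 9fb7ad
  after D4: wrote 8B at 0x09 = a1a0ad9fb7ad9fb7
query mem[0x0d]=0xb7, mem[0x1e]=0x9f, mem[0x1c]=0xb7

MEM[0x0d,0x1e,0x1c] = b7 9f b7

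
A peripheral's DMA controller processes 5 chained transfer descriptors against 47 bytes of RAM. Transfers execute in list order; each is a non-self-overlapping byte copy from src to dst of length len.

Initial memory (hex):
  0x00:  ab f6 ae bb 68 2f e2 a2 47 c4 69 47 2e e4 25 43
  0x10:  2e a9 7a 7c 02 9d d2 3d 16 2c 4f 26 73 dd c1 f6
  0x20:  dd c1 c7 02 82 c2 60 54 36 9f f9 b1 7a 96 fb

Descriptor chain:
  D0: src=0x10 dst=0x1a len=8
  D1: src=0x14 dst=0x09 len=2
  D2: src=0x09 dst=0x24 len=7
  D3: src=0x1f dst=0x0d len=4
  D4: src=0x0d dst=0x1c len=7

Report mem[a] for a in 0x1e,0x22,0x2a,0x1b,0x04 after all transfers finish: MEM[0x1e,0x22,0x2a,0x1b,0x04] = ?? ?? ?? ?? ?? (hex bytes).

MEM[0x1e,0x22,0x2a,0x1b,0x04] = 3d 7c 43 a9 68

  after D0: wrote 8B at 0x1a = 2ea97a7c029dd23d
  after D1: wrote 2B at 0x09 = 029d
  after D2: wrote 7B at 0x24 = 029d472ee42543
  after D3: wrote 4B at 0x0d = 9dd23dc7
  after D4: wrote 7B at 0x1c = 9dd23dc7a97a7c
query mem[0x1e]=0x3d, mem[0x22]=0x7c, mem[0x2a]=0x43, mem[0x1b]=0xa9, mem[0x04]=0x68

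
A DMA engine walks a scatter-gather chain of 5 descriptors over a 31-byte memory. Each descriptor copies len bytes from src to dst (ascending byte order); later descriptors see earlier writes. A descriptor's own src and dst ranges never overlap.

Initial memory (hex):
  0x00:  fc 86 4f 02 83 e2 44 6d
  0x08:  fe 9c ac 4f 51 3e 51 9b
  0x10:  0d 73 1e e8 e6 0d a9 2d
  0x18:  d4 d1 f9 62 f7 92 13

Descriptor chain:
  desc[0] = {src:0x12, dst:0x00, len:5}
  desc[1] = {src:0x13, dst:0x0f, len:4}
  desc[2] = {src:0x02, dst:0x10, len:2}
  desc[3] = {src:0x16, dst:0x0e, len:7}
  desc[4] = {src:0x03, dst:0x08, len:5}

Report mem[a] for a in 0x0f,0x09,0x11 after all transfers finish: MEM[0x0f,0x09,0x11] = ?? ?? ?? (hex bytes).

MEM[0x0f,0x09,0x11] = 2d a9 d1

#0 dst[0x00+5] := {0x1e,0xe8,0xe6,0x0d,0xa9}
#1 dst[0x0f+4] := {0xe8,0xe6,0x0d,0xa9}
#2 dst[0x10+2] := {0xe6,0x0d}
#3 dst[0x0e+7] := {0xa9,0x2d,0xd4,0xd1,0xf9,0x62,0xf7}
#4 dst[0x08+5] := {0x0d,0xa9,0xe2,0x44,0x6d}
query mem[0x0f]=0x2d, mem[0x09]=0xa9, mem[0x11]=0xd1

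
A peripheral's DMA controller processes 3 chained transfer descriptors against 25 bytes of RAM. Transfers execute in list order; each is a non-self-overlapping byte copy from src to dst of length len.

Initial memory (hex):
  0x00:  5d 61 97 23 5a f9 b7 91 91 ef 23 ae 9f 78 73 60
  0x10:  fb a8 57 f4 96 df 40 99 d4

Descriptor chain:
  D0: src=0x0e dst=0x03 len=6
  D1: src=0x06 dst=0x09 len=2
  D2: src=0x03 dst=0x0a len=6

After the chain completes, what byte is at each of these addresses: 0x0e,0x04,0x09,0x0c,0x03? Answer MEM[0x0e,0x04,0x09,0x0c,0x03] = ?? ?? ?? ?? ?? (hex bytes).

  after D0: wrote 6B at 0x03 = 7360fba857f4
  after D1: wrote 2B at 0x09 = a857
  after D2: wrote 6B at 0x0a = 7360fba857f4
query mem[0x0e]=0x57, mem[0x04]=0x60, mem[0x09]=0xa8, mem[0x0c]=0xfb, mem[0x03]=0x73

MEM[0x0e,0x04,0x09,0x0c,0x03] = 57 60 a8 fb 73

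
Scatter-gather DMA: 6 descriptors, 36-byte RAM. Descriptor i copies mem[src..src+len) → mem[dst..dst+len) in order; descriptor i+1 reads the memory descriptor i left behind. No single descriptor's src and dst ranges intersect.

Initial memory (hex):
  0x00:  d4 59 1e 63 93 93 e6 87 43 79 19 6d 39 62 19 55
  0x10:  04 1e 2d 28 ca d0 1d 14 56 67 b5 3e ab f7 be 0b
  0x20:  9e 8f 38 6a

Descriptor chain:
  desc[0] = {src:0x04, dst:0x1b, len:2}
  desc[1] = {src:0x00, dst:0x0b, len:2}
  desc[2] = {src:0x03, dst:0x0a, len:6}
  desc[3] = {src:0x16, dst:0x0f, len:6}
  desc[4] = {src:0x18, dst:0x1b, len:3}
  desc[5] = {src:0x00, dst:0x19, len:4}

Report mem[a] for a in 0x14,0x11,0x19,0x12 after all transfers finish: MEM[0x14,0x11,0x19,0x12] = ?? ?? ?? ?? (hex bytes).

D0: mem[0x1b..0x1c] <- [93 93]
D1: mem[0x0b..0x0c] <- [d4 59]
D2: mem[0x0a..0x0f] <- [63 93 93 e6 87 43]
D3: mem[0x0f..0x14] <- [1d 14 56 67 b5 93]
D4: mem[0x1b..0x1d] <- [56 67 b5]
D5: mem[0x19..0x1c] <- [d4 59 1e 63]
query mem[0x14]=0x93, mem[0x11]=0x56, mem[0x19]=0xd4, mem[0x12]=0x67

MEM[0x14,0x11,0x19,0x12] = 93 56 d4 67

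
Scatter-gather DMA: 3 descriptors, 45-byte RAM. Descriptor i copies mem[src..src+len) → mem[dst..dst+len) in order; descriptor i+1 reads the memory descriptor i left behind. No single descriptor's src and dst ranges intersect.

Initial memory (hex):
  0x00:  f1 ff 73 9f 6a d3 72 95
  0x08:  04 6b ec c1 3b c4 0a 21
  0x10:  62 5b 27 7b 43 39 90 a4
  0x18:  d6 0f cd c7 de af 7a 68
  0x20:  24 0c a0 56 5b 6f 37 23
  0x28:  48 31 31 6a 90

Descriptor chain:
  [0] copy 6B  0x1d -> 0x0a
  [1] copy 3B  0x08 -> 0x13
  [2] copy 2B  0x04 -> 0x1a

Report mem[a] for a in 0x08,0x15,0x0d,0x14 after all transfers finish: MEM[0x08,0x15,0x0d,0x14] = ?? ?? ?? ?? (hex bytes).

MEM[0x08,0x15,0x0d,0x14] = 04 af 24 6b

D0: mem[0x0a..0x0f] <- [af 7a 68 24 0c a0]
D1: mem[0x13..0x15] <- [04 6b af]
D2: mem[0x1a..0x1b] <- [6a d3]
query mem[0x08]=0x04, mem[0x15]=0xaf, mem[0x0d]=0x24, mem[0x14]=0x6b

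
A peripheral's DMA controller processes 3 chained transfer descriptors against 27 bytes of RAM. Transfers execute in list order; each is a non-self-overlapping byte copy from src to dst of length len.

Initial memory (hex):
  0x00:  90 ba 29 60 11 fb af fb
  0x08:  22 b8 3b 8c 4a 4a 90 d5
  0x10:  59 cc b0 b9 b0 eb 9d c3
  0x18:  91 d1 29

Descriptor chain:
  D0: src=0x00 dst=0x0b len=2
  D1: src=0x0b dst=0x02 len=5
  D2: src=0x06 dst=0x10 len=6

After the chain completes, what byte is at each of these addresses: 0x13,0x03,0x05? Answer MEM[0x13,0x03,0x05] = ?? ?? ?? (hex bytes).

MEM[0x13,0x03,0x05] = b8 ba 90

D0: mem[0x0b..0x0c] <- [90 ba]
D1: mem[0x02..0x06] <- [90 ba 4a 90 d5]
D2: mem[0x10..0x15] <- [d5 fb 22 b8 3b 90]
query mem[0x13]=0xb8, mem[0x03]=0xba, mem[0x05]=0x90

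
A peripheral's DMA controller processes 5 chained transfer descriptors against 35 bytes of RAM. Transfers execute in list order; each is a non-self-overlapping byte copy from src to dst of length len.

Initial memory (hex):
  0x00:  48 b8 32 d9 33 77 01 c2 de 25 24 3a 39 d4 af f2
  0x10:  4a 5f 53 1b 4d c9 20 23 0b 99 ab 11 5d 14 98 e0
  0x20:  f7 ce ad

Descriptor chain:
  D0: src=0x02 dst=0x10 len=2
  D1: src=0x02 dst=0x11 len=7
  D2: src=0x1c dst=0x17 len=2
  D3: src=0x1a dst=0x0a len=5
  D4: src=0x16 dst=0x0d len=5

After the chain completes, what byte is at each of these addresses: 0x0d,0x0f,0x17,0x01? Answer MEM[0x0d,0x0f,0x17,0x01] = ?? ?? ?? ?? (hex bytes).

D0: mem[0x10..0x11] <- [32 d9]
D1: mem[0x11..0x17] <- [32 d9 33 77 01 c2 de]
D2: mem[0x17..0x18] <- [5d 14]
D3: mem[0x0a..0x0e] <- [ab 11 5d 14 98]
D4: mem[0x0d..0x11] <- [c2 5d 14 99 ab]
query mem[0x0d]=0xc2, mem[0x0f]=0x14, mem[0x17]=0x5d, mem[0x01]=0xb8

MEM[0x0d,0x0f,0x17,0x01] = c2 14 5d b8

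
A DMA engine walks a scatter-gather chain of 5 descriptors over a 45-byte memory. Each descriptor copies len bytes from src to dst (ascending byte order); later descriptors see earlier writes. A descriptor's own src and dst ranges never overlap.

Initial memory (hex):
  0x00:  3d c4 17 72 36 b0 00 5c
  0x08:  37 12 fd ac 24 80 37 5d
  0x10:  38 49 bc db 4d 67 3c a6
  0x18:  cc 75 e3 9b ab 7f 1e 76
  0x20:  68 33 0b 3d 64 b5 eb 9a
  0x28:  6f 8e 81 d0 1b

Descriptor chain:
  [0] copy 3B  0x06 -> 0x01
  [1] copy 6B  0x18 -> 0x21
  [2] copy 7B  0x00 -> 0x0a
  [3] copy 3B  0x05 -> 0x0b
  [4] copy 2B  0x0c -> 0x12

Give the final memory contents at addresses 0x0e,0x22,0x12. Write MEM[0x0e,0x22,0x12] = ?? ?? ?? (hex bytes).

MEM[0x0e,0x22,0x12] = 36 75 00

D0: mem[0x01..0x03] <- [00 5c 37]
D1: mem[0x21..0x26] <- [cc 75 e3 9b ab 7f]
D2: mem[0x0a..0x10] <- [3d 00 5c 37 36 b0 00]
D3: mem[0x0b..0x0d] <- [b0 00 5c]
D4: mem[0x12..0x13] <- [00 5c]
query mem[0x0e]=0x36, mem[0x22]=0x75, mem[0x12]=0x00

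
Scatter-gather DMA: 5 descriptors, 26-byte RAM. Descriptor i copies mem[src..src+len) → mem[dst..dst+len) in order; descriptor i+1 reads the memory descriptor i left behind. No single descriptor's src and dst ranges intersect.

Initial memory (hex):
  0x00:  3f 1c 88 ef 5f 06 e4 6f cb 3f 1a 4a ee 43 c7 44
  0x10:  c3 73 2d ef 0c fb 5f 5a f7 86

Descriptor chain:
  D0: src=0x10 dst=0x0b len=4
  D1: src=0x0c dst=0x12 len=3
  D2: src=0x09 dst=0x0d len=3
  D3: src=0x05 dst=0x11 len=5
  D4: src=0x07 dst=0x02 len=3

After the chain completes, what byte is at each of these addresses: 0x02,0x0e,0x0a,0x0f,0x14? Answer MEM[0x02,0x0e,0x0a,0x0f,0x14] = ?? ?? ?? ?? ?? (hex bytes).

MEM[0x02,0x0e,0x0a,0x0f,0x14] = 6f 1a 1a c3 cb

#0 dst[0x0b+4] := {0xc3,0x73,0x2d,0xef}
#1 dst[0x12+3] := {0x73,0x2d,0xef}
#2 dst[0x0d+3] := {0x3f,0x1a,0xc3}
#3 dst[0x11+5] := {0x06,0xe4,0x6f,0xcb,0x3f}
#4 dst[0x02+3] := {0x6f,0xcb,0x3f}
query mem[0x02]=0x6f, mem[0x0e]=0x1a, mem[0x0a]=0x1a, mem[0x0f]=0xc3, mem[0x14]=0xcb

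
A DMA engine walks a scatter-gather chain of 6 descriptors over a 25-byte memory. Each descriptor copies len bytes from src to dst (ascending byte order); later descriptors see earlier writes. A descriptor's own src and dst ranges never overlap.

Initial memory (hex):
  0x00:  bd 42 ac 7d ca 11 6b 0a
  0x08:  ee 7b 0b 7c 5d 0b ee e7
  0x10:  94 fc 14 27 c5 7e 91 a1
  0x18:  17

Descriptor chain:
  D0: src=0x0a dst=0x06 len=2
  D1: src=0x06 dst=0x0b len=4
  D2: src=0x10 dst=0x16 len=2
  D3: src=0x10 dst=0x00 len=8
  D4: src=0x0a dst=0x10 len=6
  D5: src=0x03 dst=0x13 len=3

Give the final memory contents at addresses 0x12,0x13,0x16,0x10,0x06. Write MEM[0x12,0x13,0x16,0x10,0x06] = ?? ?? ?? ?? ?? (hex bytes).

  after D0: wrote 2B at 0x06 = 0b7c
  after D1: wrote 4B at 0x0b = 0b7cee7b
  after D2: wrote 2B at 0x16 = 94fc
  after D3: wrote 8B at 0x00 = 94fc1427c57e94fc
  after D4: wrote 6B at 0x10 = 0b0b7cee7be7
  after D5: wrote 3B at 0x13 = 27c57e
query mem[0x12]=0x7c, mem[0x13]=0x27, mem[0x16]=0x94, mem[0x10]=0x0b, mem[0x06]=0x94

MEM[0x12,0x13,0x16,0x10,0x06] = 7c 27 94 0b 94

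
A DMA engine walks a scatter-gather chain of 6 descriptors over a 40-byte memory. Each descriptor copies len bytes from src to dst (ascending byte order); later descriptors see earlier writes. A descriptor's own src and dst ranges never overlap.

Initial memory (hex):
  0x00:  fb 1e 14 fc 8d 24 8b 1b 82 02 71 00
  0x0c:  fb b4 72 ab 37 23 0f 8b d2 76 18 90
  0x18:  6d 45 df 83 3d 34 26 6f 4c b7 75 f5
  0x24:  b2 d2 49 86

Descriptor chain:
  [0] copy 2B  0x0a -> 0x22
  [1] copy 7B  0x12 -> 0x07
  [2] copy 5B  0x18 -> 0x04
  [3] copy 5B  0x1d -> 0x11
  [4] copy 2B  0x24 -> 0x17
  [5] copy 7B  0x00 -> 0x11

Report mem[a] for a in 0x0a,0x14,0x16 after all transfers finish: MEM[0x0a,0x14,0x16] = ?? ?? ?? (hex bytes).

MEM[0x0a,0x14,0x16] = 76 fc 45

  after D0: wrote 2B at 0x22 = 7100
  after D1: wrote 7B at 0x07 = 0f8bd27618906d
  after D2: wrote 5B at 0x04 = 6d45df833d
  after D3: wrote 5B at 0x11 = 34266f4cb7
  after D4: wrote 2B at 0x17 = b2d2
  after D5: wrote 7B at 0x11 = fb1e14fc6d45df
query mem[0x0a]=0x76, mem[0x14]=0xfc, mem[0x16]=0x45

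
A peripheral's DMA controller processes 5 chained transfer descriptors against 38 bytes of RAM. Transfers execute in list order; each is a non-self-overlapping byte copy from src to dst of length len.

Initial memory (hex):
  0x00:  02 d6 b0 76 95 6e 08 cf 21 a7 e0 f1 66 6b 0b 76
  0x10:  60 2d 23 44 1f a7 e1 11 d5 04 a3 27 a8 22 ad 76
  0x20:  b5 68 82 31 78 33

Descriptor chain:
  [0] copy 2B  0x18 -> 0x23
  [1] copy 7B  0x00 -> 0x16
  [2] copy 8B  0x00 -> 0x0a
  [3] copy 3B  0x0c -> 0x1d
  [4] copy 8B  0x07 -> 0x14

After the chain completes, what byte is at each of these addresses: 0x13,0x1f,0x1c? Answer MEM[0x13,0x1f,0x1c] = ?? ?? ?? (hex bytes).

MEM[0x13,0x1f,0x1c] = 44 95 08

  after D0: wrote 2B at 0x23 = d504
  after D1: wrote 7B at 0x16 = 02d6b076956e08
  after D2: wrote 8B at 0x0a = 02d6b076956e08cf
  after D3: wrote 3B at 0x1d = b07695
  after D4: wrote 8B at 0x14 = cf21a702d6b07695
query mem[0x13]=0x44, mem[0x1f]=0x95, mem[0x1c]=0x08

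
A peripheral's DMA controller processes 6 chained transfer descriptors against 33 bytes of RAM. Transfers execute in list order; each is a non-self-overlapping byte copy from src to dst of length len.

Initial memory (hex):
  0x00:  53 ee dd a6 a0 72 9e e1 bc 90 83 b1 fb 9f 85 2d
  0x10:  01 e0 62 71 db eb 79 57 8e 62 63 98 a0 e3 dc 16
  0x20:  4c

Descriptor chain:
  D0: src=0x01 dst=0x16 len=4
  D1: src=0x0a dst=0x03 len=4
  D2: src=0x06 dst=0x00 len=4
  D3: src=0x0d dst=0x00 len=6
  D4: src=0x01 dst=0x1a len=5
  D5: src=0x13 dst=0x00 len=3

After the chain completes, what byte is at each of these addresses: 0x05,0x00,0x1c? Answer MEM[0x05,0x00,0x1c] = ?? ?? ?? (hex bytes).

  after D0: wrote 4B at 0x16 = eedda6a0
  after D1: wrote 4B at 0x03 = 83b1fb9f
  after D2: wrote 4B at 0x00 = 9fe1bc90
  after D3: wrote 6B at 0x00 = 9f852d01e062
  after D4: wrote 5B at 0x1a = 852d01e062
  after D5: wrote 3B at 0x00 = 71dbeb
query mem[0x05]=0x62, mem[0x00]=0x71, mem[0x1c]=0x01

MEM[0x05,0x00,0x1c] = 62 71 01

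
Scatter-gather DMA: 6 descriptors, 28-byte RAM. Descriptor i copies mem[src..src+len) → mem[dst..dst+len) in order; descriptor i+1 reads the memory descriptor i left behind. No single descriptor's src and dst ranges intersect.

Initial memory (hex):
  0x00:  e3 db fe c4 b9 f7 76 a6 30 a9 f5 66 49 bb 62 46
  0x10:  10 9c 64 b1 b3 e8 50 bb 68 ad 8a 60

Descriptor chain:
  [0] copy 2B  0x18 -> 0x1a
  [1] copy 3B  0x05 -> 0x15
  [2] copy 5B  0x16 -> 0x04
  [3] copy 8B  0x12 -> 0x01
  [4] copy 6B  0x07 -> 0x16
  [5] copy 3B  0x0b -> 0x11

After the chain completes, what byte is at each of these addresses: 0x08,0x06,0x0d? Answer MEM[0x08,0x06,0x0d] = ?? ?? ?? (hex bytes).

[0] 0x18->0x1a len=2 : 68 ad
[1] 0x05->0x15 len=3 : f7 76 a6
[2] 0x16->0x04 len=5 : 76 a6 68 ad 68
[3] 0x12->0x01 len=8 : 64 b1 b3 f7 76 a6 68 ad
[4] 0x07->0x16 len=6 : 68 ad a9 f5 66 49
[5] 0x0b->0x11 len=3 : 66 49 bb
query mem[0x08]=0xad, mem[0x06]=0xa6, mem[0x0d]=0xbb

MEM[0x08,0x06,0x0d] = ad a6 bb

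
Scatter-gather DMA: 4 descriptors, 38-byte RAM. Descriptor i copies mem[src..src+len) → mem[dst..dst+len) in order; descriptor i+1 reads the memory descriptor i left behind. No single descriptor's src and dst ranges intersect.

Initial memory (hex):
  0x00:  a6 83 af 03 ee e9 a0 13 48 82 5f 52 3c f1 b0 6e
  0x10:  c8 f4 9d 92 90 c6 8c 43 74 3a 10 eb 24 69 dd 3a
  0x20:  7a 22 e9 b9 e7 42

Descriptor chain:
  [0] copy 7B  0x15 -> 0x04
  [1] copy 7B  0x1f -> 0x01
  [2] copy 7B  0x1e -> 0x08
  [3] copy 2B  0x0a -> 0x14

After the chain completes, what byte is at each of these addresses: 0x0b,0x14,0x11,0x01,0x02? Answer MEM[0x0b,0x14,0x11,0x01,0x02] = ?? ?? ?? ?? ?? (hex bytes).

MEM[0x0b,0x14,0x11,0x01,0x02] = 22 7a f4 3a 7a

[0] 0x15->0x04 len=7 : c6 8c 43 74 3a 10 eb
[1] 0x1f->0x01 len=7 : 3a 7a 22 e9 b9 e7 42
[2] 0x1e->0x08 len=7 : dd 3a 7a 22 e9 b9 e7
[3] 0x0a->0x14 len=2 : 7a 22
query mem[0x0b]=0x22, mem[0x14]=0x7a, mem[0x11]=0xf4, mem[0x01]=0x3a, mem[0x02]=0x7a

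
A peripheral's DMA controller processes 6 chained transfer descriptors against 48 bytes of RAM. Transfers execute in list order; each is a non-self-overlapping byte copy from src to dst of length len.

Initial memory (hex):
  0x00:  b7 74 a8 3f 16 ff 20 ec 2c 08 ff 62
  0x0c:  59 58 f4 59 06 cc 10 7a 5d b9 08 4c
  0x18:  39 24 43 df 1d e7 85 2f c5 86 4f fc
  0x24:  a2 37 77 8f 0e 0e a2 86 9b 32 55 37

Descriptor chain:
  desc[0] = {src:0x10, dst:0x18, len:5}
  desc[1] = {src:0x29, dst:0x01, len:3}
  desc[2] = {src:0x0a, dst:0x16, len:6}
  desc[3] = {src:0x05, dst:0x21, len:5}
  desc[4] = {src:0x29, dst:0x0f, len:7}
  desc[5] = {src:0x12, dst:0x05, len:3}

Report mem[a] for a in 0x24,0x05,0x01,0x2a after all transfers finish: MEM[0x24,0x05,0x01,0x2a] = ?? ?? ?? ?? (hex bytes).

D0: mem[0x18..0x1c] <- [06 cc 10 7a 5d]
D1: mem[0x01..0x03] <- [0e a2 86]
D2: mem[0x16..0x1b] <- [ff 62 59 58 f4 59]
D3: mem[0x21..0x25] <- [ff 20 ec 2c 08]
D4: mem[0x0f..0x15] <- [0e a2 86 9b 32 55 37]
D5: mem[0x05..0x07] <- [9b 32 55]
query mem[0x24]=0x2c, mem[0x05]=0x9b, mem[0x01]=0x0e, mem[0x2a]=0xa2

MEM[0x24,0x05,0x01,0x2a] = 2c 9b 0e a2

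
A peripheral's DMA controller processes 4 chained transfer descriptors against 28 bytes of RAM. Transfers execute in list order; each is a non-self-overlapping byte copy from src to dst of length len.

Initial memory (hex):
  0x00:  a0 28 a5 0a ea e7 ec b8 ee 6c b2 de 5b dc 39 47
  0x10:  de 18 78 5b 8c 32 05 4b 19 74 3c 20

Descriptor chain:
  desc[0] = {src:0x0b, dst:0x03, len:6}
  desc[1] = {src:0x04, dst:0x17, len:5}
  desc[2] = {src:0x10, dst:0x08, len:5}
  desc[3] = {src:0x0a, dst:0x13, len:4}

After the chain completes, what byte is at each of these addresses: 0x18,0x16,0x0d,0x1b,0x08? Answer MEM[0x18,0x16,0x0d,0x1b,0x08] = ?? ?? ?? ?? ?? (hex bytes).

#0 dst[0x03+6] := {0xde,0x5b,0xdc,0x39,0x47,0xde}
#1 dst[0x17+5] := {0x5b,0xdc,0x39,0x47,0xde}
#2 dst[0x08+5] := {0xde,0x18,0x78,0x5b,0x8c}
#3 dst[0x13+4] := {0x78,0x5b,0x8c,0xdc}
query mem[0x18]=0xdc, mem[0x16]=0xdc, mem[0x0d]=0xdc, mem[0x1b]=0xde, mem[0x08]=0xde

MEM[0x18,0x16,0x0d,0x1b,0x08] = dc dc dc de de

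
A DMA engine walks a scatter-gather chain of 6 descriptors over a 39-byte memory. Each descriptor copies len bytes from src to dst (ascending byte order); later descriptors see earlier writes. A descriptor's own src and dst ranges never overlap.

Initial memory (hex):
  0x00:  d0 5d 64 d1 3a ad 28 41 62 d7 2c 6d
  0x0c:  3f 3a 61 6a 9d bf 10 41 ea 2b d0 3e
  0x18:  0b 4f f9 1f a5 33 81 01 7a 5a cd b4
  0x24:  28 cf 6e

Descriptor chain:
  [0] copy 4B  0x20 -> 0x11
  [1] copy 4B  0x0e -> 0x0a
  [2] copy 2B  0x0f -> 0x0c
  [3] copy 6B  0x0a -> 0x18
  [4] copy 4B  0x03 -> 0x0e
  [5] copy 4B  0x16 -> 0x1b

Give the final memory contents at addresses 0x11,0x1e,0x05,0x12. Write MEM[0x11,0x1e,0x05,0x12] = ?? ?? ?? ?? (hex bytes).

#0 dst[0x11+4] := {0x7a,0x5a,0xcd,0xb4}
#1 dst[0x0a+4] := {0x61,0x6a,0x9d,0x7a}
#2 dst[0x0c+2] := {0x6a,0x9d}
#3 dst[0x18+6] := {0x61,0x6a,0x6a,0x9d,0x61,0x6a}
#4 dst[0x0e+4] := {0xd1,0x3a,0xad,0x28}
#5 dst[0x1b+4] := {0xd0,0x3e,0x61,0x6a}
query mem[0x11]=0x28, mem[0x1e]=0x6a, mem[0x05]=0xad, mem[0x12]=0x5a

MEM[0x11,0x1e,0x05,0x12] = 28 6a ad 5a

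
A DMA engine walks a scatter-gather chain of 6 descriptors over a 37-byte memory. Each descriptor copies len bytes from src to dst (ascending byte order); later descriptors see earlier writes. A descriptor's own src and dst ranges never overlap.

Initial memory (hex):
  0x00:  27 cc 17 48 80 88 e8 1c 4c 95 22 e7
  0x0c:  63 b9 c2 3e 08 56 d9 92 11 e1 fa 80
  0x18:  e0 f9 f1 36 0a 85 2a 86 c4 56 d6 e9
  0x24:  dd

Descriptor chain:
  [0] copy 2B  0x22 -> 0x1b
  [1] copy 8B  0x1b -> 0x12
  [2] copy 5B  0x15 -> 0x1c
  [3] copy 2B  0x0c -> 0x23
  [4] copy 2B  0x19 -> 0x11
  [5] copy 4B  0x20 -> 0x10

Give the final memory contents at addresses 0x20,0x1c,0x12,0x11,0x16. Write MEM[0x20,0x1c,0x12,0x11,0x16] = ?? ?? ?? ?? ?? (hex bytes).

D0: mem[0x1b..0x1c] <- [d6 e9]
D1: mem[0x12..0x19] <- [d6 e9 85 2a 86 c4 56 d6]
D2: mem[0x1c..0x20] <- [2a 86 c4 56 d6]
D3: mem[0x23..0x24] <- [63 b9]
D4: mem[0x11..0x12] <- [d6 f1]
D5: mem[0x10..0x13] <- [d6 56 d6 63]
query mem[0x20]=0xd6, mem[0x1c]=0x2a, mem[0x12]=0xd6, mem[0x11]=0x56, mem[0x16]=0x86

MEM[0x20,0x1c,0x12,0x11,0x16] = d6 2a d6 56 86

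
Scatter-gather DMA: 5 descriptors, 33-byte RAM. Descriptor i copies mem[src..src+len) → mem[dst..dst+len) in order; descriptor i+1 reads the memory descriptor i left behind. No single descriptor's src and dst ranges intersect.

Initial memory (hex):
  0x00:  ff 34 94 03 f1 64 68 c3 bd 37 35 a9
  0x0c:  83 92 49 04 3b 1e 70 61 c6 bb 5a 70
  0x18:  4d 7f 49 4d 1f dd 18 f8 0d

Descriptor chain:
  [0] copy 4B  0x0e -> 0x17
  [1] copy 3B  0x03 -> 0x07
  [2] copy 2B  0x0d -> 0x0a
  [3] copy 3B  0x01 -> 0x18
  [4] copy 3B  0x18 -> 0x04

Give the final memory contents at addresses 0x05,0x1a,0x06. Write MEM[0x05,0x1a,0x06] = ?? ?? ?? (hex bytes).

MEM[0x05,0x1a,0x06] = 94 03 03

#0 dst[0x17+4] := {0x49,0x04,0x3b,0x1e}
#1 dst[0x07+3] := {0x03,0xf1,0x64}
#2 dst[0x0a+2] := {0x92,0x49}
#3 dst[0x18+3] := {0x34,0x94,0x03}
#4 dst[0x04+3] := {0x34,0x94,0x03}
query mem[0x05]=0x94, mem[0x1a]=0x03, mem[0x06]=0x03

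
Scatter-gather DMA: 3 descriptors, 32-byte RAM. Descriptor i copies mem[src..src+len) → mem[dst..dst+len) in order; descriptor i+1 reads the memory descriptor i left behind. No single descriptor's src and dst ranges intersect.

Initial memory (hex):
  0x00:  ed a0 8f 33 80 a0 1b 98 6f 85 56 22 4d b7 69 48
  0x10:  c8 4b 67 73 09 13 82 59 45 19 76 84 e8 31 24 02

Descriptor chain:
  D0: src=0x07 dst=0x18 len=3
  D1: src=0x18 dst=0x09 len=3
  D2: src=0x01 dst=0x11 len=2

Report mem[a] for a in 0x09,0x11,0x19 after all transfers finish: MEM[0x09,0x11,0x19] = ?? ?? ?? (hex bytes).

[0] 0x07->0x18 len=3 : 98 6f 85
[1] 0x18->0x09 len=3 : 98 6f 85
[2] 0x01->0x11 len=2 : a0 8f
query mem[0x09]=0x98, mem[0x11]=0xa0, mem[0x19]=0x6f

MEM[0x09,0x11,0x19] = 98 a0 6f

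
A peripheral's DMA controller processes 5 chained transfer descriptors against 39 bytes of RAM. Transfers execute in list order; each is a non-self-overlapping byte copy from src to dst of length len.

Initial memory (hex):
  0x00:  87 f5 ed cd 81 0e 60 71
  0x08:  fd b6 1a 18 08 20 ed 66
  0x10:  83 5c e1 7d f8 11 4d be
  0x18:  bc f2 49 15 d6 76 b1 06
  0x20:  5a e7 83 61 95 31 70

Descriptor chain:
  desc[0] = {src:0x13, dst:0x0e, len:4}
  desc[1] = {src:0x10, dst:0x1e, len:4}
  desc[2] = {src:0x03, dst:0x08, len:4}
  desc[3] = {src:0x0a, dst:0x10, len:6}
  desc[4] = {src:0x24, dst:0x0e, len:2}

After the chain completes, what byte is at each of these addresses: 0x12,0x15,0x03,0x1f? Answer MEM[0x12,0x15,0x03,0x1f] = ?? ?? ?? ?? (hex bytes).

MEM[0x12,0x15,0x03,0x1f] = 08 f8 cd 4d

  after D0: wrote 4B at 0x0e = 7df8114d
  after D1: wrote 4B at 0x1e = 114de17d
  after D2: wrote 4B at 0x08 = cd810e60
  after D3: wrote 6B at 0x10 = 0e6008207df8
  after D4: wrote 2B at 0x0e = 9531
query mem[0x12]=0x08, mem[0x15]=0xf8, mem[0x03]=0xcd, mem[0x1f]=0x4d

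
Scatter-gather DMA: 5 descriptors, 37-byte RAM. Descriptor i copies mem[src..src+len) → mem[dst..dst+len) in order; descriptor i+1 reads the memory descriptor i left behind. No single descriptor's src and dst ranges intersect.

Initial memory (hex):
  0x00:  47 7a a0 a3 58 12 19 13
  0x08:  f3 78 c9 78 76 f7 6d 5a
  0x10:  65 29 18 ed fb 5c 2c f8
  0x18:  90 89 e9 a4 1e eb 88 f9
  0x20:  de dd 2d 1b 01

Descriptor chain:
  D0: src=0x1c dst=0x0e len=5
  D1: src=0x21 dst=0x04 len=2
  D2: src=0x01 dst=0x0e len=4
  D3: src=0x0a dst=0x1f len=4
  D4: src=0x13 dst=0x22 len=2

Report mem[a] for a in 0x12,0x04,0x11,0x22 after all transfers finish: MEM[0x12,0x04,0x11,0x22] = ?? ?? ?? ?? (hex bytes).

MEM[0x12,0x04,0x11,0x22] = de dd dd ed

D0: mem[0x0e..0x12] <- [1e eb 88 f9 de]
D1: mem[0x04..0x05] <- [dd 2d]
D2: mem[0x0e..0x11] <- [7a a0 a3 dd]
D3: mem[0x1f..0x22] <- [c9 78 76 f7]
D4: mem[0x22..0x23] <- [ed fb]
query mem[0x12]=0xde, mem[0x04]=0xdd, mem[0x11]=0xdd, mem[0x22]=0xed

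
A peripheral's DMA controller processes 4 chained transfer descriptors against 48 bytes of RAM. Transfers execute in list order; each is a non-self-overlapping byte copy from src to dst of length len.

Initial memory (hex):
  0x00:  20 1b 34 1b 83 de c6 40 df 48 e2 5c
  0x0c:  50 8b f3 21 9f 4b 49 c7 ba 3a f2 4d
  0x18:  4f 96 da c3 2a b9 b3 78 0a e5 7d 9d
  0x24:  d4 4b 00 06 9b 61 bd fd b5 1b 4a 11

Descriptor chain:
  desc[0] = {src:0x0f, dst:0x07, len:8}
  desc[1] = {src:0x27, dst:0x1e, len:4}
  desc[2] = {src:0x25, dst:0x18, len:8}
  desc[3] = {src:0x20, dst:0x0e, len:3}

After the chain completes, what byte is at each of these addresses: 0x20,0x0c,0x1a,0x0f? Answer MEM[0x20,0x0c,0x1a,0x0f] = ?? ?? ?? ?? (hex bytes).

D0: mem[0x07..0x0e] <- [21 9f 4b 49 c7 ba 3a f2]
D1: mem[0x1e..0x21] <- [06 9b 61 bd]
D2: mem[0x18..0x1f] <- [4b 00 06 9b 61 bd fd b5]
D3: mem[0x0e..0x10] <- [61 bd 7d]
query mem[0x20]=0x61, mem[0x0c]=0xba, mem[0x1a]=0x06, mem[0x0f]=0xbd

MEM[0x20,0x0c,0x1a,0x0f] = 61 ba 06 bd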